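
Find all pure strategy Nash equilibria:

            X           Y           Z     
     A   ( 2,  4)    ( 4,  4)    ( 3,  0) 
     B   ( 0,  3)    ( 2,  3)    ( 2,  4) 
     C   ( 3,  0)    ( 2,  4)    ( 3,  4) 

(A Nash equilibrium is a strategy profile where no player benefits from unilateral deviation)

Nash equilibrium: (A, Y), (C, Z)

Work:
Best responses:
  P1 vs X: payoffs [2, 0, 3] → best response C (payoff 3)
  P1 vs Y: payoffs [4, 2, 2] → best response A (payoff 4)
  P1 vs Z: payoffs [3, 2, 3] → best response A/C (payoff 3)
  P2 vs A: payoffs [4, 4, 0] → best response X/Y (payoff 4)
  P2 vs B: payoffs [3, 3, 4] → best response Z (payoff 4)
  P2 vs C: payoffs [0, 4, 4] → best response Y/Z (payoff 4)
Mutual best responses: (A,Y), (C,Z) → Nash equilibria.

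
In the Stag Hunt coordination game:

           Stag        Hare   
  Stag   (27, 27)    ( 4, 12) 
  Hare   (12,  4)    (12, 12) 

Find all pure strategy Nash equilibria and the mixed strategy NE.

Pure NE: (Stag, Stag) and (Hare, Hare); Mixed NE: p = 0.3478, q = 0.3478

Work:
Check pure NE:
(Stag, Stag): (27, 27) - no unilateral deviation beneficial
(Hare, Hare): (12, 12) - no unilateral deviation beneficial
Mixed NE: P1 plays Stag with p = 0.3478, P2 plays Stag with q = 0.3478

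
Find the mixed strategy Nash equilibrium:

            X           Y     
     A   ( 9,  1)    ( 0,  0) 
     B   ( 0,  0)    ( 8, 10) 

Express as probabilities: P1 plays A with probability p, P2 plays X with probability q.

p = 0.9091, q = 0.4706

Work:
Find probabilities that make opponent indifferent:
P2 chooses q to make P1 indifferent between A and B
P1 chooses p to make P2 indifferent between X and Y
Mixed NE: P1 plays (A: 0.9091, B: 0.0909), P2 plays (X: 0.4706, Y: 0.5294)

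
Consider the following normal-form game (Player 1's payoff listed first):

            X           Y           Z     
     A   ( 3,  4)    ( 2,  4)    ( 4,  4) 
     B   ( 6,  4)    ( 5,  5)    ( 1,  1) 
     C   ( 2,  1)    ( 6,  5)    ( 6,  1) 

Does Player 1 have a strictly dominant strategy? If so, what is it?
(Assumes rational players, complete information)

No strictly dominant strategy exists for Player 1

Work:
A strategy strictly dominates another if it gives a strictly higher payoff against every opponent action. Compare each pair of P1's strategies column-by-column:
  A vs B: [3 vs 6, 2 vs 5, 4 vs 1] → A does not strictly dominate B (column X: 3 ≤ 6)
  A vs C: [3 vs 2, 2 vs 6, 4 vs 6] → A does not strictly dominate C (column Y: 2 ≤ 6)
  B vs A: [6 vs 3, 5 vs 2, 1 vs 4] → B does not strictly dominate A (column Z: 1 ≤ 4)
  B vs C: [6 vs 2, 5 vs 6, 1 vs 6] → B does not strictly dominate C (column Y: 5 ≤ 6)
  C vs A: [2 vs 3, 6 vs 2, 6 vs 4] → C does not strictly dominate A (column X: 2 ≤ 3)
  C vs B: [2 vs 6, 6 vs 5, 6 vs 1] → C does not strictly dominate B (column X: 2 ≤ 6)
No single strategy strictly dominates all others → no strictly dominant strategy.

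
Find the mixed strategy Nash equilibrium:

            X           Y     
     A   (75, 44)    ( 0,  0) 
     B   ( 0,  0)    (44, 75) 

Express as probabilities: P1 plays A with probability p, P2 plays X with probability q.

p = 0.6303, q = 0.3697

Work:
Find probabilities that make opponent indifferent:
P2 chooses q to make P1 indifferent between A and B
P1 chooses p to make P2 indifferent between X and Y
Mixed NE: P1 plays (A: 0.6303, B: 0.3697), P2 plays (X: 0.3697, Y: 0.6303)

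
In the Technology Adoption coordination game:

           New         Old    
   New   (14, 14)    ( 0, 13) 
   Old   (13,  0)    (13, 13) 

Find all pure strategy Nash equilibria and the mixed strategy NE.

Pure NE: (New, New) and (Old, Old); Mixed NE: p = 0.9286, q = 0.9286

Work:
Check pure NE:
(New, New): (14, 14) - no unilateral deviation beneficial
(Old, Old): (13, 13) - no unilateral deviation beneficial
Mixed NE: P1 plays New with p = 0.9286, P2 plays New with q = 0.9286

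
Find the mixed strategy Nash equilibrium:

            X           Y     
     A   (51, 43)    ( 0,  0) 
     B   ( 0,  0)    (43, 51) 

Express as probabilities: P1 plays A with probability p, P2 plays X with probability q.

p = 0.5426, q = 0.4574

Work:
Find probabilities that make opponent indifferent:
P2 chooses q to make P1 indifferent between A and B
P1 chooses p to make P2 indifferent between X and Y
Mixed NE: P1 plays (A: 0.5426, B: 0.4574), P2 plays (X: 0.4574, Y: 0.5426)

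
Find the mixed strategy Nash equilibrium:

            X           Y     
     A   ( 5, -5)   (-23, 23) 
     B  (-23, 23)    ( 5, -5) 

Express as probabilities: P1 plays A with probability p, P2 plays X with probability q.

p = 0.5, q = 0.5

Work:
Find probabilities that make opponent indifferent:
P2 chooses q to make P1 indifferent between A and B
P1 chooses p to make P2 indifferent between X and Y
Mixed NE: P1 plays (A: 0.5, B: 0.5), P2 plays (X: 0.5, Y: 0.5)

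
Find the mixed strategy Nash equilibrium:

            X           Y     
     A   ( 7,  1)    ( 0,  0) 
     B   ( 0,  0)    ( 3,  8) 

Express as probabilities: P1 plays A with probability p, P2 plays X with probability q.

p = 0.8889, q = 0.3

Work:
Find probabilities that make opponent indifferent:
P2 chooses q to make P1 indifferent between A and B
P1 chooses p to make P2 indifferent between X and Y
Mixed NE: P1 plays (A: 0.8889, B: 0.1111), P2 plays (X: 0.3, Y: 0.7)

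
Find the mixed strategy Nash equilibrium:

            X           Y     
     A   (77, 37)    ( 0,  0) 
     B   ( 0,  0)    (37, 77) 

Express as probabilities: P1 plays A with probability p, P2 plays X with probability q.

p = 0.6754, q = 0.3246

Work:
Find probabilities that make opponent indifferent:
P2 chooses q to make P1 indifferent between A and B
P1 chooses p to make P2 indifferent between X and Y
Mixed NE: P1 plays (A: 0.6754, B: 0.3246), P2 plays (X: 0.3246, Y: 0.6754)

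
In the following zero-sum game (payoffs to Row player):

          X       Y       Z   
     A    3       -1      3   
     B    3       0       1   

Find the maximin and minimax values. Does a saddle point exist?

Maximin = 0, Minimax = 0, Saddle: True

Work:
Row minimums: [-1, 0] → maximin = 0
Column maximums: [3, 0, 3] → minimax = 0
Saddle point exists! Game value = 0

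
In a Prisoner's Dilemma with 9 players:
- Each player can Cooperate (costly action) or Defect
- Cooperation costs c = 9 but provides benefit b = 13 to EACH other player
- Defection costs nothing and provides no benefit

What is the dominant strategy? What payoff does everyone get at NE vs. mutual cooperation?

Dominant: Defect; NE payoff = 0; Coop payoff = 95

Work:
Defect dominates (saves cost c = 9, benefit to others is external)
NE: All defect → everyone gets 0
If all cooperate: each receives (8)×13 - 9 = 95
Social dilemma: 95 > 0 but NE gives 0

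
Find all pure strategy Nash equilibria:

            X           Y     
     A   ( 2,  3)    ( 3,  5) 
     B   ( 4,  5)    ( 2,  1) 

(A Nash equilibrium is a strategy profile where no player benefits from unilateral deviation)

Nash equilibrium: (A, Y), (B, X)

Work:
Best responses:
  P1 vs X: payoffs [2, 4] → best response B (payoff 4)
  P1 vs Y: payoffs [3, 2] → best response A (payoff 3)
  P2 vs A: payoffs [3, 5] → best response Y (payoff 5)
  P2 vs B: payoffs [5, 1] → best response X (payoff 5)
Mutual best responses: (A,Y), (B,X) → Nash equilibria.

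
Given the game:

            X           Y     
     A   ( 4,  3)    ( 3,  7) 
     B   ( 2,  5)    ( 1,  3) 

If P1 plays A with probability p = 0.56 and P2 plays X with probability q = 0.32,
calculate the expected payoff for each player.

E[P1] = 2.44, E[P2] = 4.8048

Work:
E[P1] = p·q·π₁(A,X) + p·(1-q)·π₁(A,Y) + (1-p)·q·π₁(B,X) + (1-p)·(1-q)·π₁(B,Y)
= 0.56·0.32·4 + 0.56·0.68·3 + 0.44·0.32·2 + 0.44·0.68·1
= 2.44

E[P2] = 4.8048 (similar calculation)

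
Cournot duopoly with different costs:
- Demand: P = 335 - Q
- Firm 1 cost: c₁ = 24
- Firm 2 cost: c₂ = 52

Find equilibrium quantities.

q₁* = 113.0, q₂* = 85.0

Work:
Reaction: q₁ = (335 - 24 - q₂)/2
Reaction: q₂ = (335 - 52 - q₁)/2
Solve simultaneously:
q₁* = (335 - 2×24 + 52)/3 = 113.0
q₂* = (335 - 2×52 + 24)/3 = 85.0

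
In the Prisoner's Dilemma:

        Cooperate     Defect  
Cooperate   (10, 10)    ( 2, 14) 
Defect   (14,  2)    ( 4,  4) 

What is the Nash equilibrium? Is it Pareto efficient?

(Defect, Defect) is NE; not Pareto efficient

Work:
Defect dominates Cooperate for both players:
If P2 cooperates: Defect (14) > Cooperate (10)
If P2 defects: Defect (4) > Cooperate (2)
NE: (Defect, Defect) with payoff (4, 4)
But (Cooperate, Cooperate) = (10, 10) Pareto dominates (4, 4)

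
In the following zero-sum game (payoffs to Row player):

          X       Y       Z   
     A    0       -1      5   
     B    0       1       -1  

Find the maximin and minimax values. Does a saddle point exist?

Maximin = -1, Minimax = 0, Saddle: False

Work:
Row minimums: [-1, -1] → maximin = -1
Column maximums: [0, 1, 5] → minimax = 0
No saddle point (maximin ≠ minimax). Mixed strategy needed.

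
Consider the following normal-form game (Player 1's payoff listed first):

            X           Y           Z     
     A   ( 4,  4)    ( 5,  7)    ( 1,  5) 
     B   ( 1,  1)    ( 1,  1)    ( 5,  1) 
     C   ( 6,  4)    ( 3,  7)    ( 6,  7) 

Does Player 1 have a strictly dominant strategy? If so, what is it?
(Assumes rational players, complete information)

No strictly dominant strategy exists for Player 1

Work:
A strategy strictly dominates another if it gives a strictly higher payoff against every opponent action. Compare each pair of P1's strategies column-by-column:
  A vs B: [4 vs 1, 5 vs 1, 1 vs 5] → A does not strictly dominate B (column Z: 1 ≤ 5)
  A vs C: [4 vs 6, 5 vs 3, 1 vs 6] → A does not strictly dominate C (column X: 4 ≤ 6)
  B vs A: [1 vs 4, 1 vs 5, 5 vs 1] → B does not strictly dominate A (column X: 1 ≤ 4)
  B vs C: [1 vs 6, 1 vs 3, 5 vs 6] → B does not strictly dominate C (column X: 1 ≤ 6)
  C vs A: [6 vs 4, 3 vs 5, 6 vs 1] → C does not strictly dominate A (column Y: 3 ≤ 5)
  C vs B: [6 vs 1, 3 vs 1, 6 vs 5] → C strictly dominates B
No single strategy strictly dominates all others → no strictly dominant strategy.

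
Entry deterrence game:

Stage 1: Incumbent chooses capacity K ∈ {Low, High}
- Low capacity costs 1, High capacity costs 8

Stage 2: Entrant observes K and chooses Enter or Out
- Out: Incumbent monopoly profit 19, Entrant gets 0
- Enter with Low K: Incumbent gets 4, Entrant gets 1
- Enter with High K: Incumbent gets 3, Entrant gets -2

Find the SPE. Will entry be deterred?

SPE: (High, Enter|Low, Out|High); Entry deterred. Incumbent net profit = 11

Work:
After Low K: Entrant enters (1 > 0)
After High K: Entrant stays out (-2 < 0)
Incumbent: Low → 4−1=3, High → 19−8=11
Incumbent chooses High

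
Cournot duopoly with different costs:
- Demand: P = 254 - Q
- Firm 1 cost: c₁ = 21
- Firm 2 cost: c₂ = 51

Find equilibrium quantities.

q₁* = 87.67, q₂* = 57.67

Work:
Reaction: q₁ = (254 - 21 - q₂)/2
Reaction: q₂ = (254 - 51 - q₁)/2
Solve simultaneously:
q₁* = (254 - 2×21 + 51)/3 = 87.67
q₂* = (254 - 2×51 + 21)/3 = 57.67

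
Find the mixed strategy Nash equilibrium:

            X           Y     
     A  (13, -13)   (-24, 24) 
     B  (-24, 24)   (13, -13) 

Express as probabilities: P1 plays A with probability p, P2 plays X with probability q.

p = 0.5, q = 0.5

Work:
Find probabilities that make opponent indifferent:
P2 chooses q to make P1 indifferent between A and B
P1 chooses p to make P2 indifferent between X and Y
Mixed NE: P1 plays (A: 0.5, B: 0.5), P2 plays (X: 0.5, Y: 0.5)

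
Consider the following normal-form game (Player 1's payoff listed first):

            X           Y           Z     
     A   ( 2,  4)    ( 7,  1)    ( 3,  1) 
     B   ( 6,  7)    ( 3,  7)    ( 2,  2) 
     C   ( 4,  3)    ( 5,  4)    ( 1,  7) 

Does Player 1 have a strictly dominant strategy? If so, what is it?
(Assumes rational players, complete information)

No strictly dominant strategy exists for Player 1

Work:
A strategy strictly dominates another if it gives a strictly higher payoff against every opponent action. Compare each pair of P1's strategies column-by-column:
  A vs B: [2 vs 6, 7 vs 3, 3 vs 2] → A does not strictly dominate B (column X: 2 ≤ 6)
  A vs C: [2 vs 4, 7 vs 5, 3 vs 1] → A does not strictly dominate C (column X: 2 ≤ 4)
  B vs A: [6 vs 2, 3 vs 7, 2 vs 3] → B does not strictly dominate A (column Y: 3 ≤ 7)
  B vs C: [6 vs 4, 3 vs 5, 2 vs 1] → B does not strictly dominate C (column Y: 3 ≤ 5)
  C vs A: [4 vs 2, 5 vs 7, 1 vs 3] → C does not strictly dominate A (column Y: 5 ≤ 7)
  C vs B: [4 vs 6, 5 vs 3, 1 vs 2] → C does not strictly dominate B (column X: 4 ≤ 6)
No single strategy strictly dominates all others → no strictly dominant strategy.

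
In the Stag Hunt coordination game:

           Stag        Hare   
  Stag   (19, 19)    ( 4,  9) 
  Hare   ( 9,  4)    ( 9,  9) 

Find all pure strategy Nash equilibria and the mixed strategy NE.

Pure NE: (Stag, Stag) and (Hare, Hare); Mixed NE: p = 0.3333, q = 0.3333

Work:
Check pure NE:
(Stag, Stag): (19, 19) - no unilateral deviation beneficial
(Hare, Hare): (9, 9) - no unilateral deviation beneficial
Mixed NE: P1 plays Stag with p = 0.3333, P2 plays Stag with q = 0.3333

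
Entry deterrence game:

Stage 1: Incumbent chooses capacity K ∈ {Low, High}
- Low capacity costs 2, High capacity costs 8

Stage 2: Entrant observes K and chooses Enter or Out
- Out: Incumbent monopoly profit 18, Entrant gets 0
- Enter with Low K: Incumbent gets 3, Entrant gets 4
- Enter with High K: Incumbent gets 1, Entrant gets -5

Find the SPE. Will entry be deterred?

SPE: (High, Enter|Low, Out|High); Entry deterred. Incumbent net profit = 10

Work:
After Low K: Entrant enters (4 > 0)
After High K: Entrant stays out (-5 < 0)
Incumbent: Low → 3−2=1, High → 18−8=10
Incumbent chooses High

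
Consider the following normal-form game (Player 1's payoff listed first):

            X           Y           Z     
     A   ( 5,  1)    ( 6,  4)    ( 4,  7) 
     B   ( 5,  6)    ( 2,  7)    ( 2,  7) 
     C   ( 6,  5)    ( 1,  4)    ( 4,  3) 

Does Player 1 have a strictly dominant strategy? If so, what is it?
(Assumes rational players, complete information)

No strictly dominant strategy exists for Player 1

Work:
A strategy strictly dominates another if it gives a strictly higher payoff against every opponent action. Compare each pair of P1's strategies column-by-column:
  A vs B: [5 vs 5, 6 vs 2, 4 vs 2] → A does not strictly dominate B (column X: 5 ≤ 5)
  A vs C: [5 vs 6, 6 vs 1, 4 vs 4] → A does not strictly dominate C (column X: 5 ≤ 6)
  B vs A: [5 vs 5, 2 vs 6, 2 vs 4] → B does not strictly dominate A (column X: 5 ≤ 5)
  B vs C: [5 vs 6, 2 vs 1, 2 vs 4] → B does not strictly dominate C (column X: 5 ≤ 6)
  C vs A: [6 vs 5, 1 vs 6, 4 vs 4] → C does not strictly dominate A (column Y: 1 ≤ 6)
  C vs B: [6 vs 5, 1 vs 2, 4 vs 2] → C does not strictly dominate B (column Y: 1 ≤ 2)
No single strategy strictly dominates all others → no strictly dominant strategy.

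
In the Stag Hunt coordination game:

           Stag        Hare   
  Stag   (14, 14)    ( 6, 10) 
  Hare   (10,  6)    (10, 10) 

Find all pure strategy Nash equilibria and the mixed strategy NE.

Pure NE: (Stag, Stag) and (Hare, Hare); Mixed NE: p = 0.5, q = 0.5

Work:
Check pure NE:
(Stag, Stag): (14, 14) - no unilateral deviation beneficial
(Hare, Hare): (10, 10) - no unilateral deviation beneficial
Mixed NE: P1 plays Stag with p = 0.5, P2 plays Stag with q = 0.5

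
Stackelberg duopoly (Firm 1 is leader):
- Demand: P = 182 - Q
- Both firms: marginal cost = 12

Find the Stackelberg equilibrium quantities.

q₁* (leader) = 85.0, q₂* (follower) = 42.5

Work:
Follower's reaction: q₂ = (a - c - q₁)/2
Leader substitutes: π₁ = q₁·(a - q₁ - (a-c-q₁)/2 - c)
FOC: q₁* = (182 - 12)/2 = 85.00
Then: q₂* = (182 - 12 - 85.0)/2 = 42.50
Leader has first-mover advantage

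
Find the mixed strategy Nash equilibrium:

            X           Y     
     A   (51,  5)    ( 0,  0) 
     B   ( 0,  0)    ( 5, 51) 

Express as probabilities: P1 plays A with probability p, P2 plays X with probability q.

p = 0.9107, q = 0.0893

Work:
Find probabilities that make opponent indifferent:
P2 chooses q to make P1 indifferent between A and B
P1 chooses p to make P2 indifferent between X and Y
Mixed NE: P1 plays (A: 0.9107, B: 0.0893), P2 plays (X: 0.0893, Y: 0.9107)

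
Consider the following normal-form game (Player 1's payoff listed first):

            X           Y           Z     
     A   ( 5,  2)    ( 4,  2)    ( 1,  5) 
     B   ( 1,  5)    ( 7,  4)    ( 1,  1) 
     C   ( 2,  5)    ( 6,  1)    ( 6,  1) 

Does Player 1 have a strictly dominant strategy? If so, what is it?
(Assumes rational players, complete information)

No strictly dominant strategy exists for Player 1

Work:
A strategy strictly dominates another if it gives a strictly higher payoff against every opponent action. Compare each pair of P1's strategies column-by-column:
  A vs B: [5 vs 1, 4 vs 7, 1 vs 1] → A does not strictly dominate B (column Y: 4 ≤ 7)
  A vs C: [5 vs 2, 4 vs 6, 1 vs 6] → A does not strictly dominate C (column Y: 4 ≤ 6)
  B vs A: [1 vs 5, 7 vs 4, 1 vs 1] → B does not strictly dominate A (column X: 1 ≤ 5)
  B vs C: [1 vs 2, 7 vs 6, 1 vs 6] → B does not strictly dominate C (column X: 1 ≤ 2)
  C vs A: [2 vs 5, 6 vs 4, 6 vs 1] → C does not strictly dominate A (column X: 2 ≤ 5)
  C vs B: [2 vs 1, 6 vs 7, 6 vs 1] → C does not strictly dominate B (column Y: 6 ≤ 7)
No single strategy strictly dominates all others → no strictly dominant strategy.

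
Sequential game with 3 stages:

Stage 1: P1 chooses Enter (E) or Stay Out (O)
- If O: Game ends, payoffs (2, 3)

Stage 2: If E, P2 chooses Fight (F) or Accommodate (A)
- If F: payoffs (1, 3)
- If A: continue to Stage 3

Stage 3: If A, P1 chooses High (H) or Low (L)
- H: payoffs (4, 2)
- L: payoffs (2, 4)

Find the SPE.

SPE: (O, F, H); Outcome (2, 3)

Work:
Stage 3: P1 chooses H (4 vs 2)
Stage 2: P2: F->3, A->2 (anticipating H). Choose F
Stage 1: P1: O->2, E->1 (anticipating F, H). Choose O
SPE path: O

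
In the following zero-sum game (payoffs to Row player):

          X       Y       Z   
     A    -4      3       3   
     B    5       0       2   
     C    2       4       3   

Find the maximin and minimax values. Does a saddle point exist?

Maximin = 2, Minimax = 3, Saddle: False

Work:
Row minimums: [-4, 0, 2] → maximin = 2
Column maximums: [5, 4, 3] → minimax = 3
No saddle point (maximin ≠ minimax). Mixed strategy needed.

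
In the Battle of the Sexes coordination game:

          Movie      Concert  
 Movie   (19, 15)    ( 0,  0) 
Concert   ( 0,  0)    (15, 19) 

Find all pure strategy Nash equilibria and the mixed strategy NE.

Pure NE: (Movie, Movie) and (Concert, Concert); Mixed NE: p = 0.5588, q = 0.4412

Work:
Check pure NE:
(Movie, Movie): (19, 15) - no unilateral deviation beneficial
(Concert, Concert): (15, 19) - no unilateral deviation beneficial
Mixed NE: P1 plays Movie with p = 0.5588, P2 plays Movie with q = 0.4412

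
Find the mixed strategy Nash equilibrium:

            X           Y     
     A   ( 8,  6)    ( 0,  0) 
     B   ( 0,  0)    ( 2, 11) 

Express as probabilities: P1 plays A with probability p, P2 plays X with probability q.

p = 0.6471, q = 0.2

Work:
Find probabilities that make opponent indifferent:
P2 chooses q to make P1 indifferent between A and B
P1 chooses p to make P2 indifferent between X and Y
Mixed NE: P1 plays (A: 0.6471, B: 0.3529), P2 plays (X: 0.2, Y: 0.8)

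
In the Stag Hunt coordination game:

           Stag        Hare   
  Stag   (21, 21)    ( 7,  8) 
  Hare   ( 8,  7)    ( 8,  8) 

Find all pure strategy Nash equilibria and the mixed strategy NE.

Pure NE: (Stag, Stag) and (Hare, Hare); Mixed NE: p = 0.0714, q = 0.0714

Work:
Check pure NE:
(Stag, Stag): (21, 21) - no unilateral deviation beneficial
(Hare, Hare): (8, 8) - no unilateral deviation beneficial
Mixed NE: P1 plays Stag with p = 0.0714, P2 plays Stag with q = 0.0714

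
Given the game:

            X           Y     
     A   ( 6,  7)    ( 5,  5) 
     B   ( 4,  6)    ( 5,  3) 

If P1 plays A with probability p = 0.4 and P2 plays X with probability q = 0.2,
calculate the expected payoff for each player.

E[P1] = 4.96, E[P2] = 4.32

Work:
E[P1] = p·q·π₁(A,X) + p·(1-q)·π₁(A,Y) + (1-p)·q·π₁(B,X) + (1-p)·(1-q)·π₁(B,Y)
= 0.4·0.2·6 + 0.4·0.8·5 + 0.6·0.2·4 + 0.6·0.8·5
= 4.96

E[P2] = 4.32 (similar calculation)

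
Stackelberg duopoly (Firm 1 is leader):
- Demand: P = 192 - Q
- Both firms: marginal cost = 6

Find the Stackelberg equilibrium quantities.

q₁* (leader) = 93.0, q₂* (follower) = 46.5

Work:
Follower's reaction: q₂ = (a - c - q₁)/2
Leader substitutes: π₁ = q₁·(a - q₁ - (a-c-q₁)/2 - c)
FOC: q₁* = (192 - 6)/2 = 93.00
Then: q₂* = (192 - 6 - 93.0)/2 = 46.50
Leader has first-mover advantage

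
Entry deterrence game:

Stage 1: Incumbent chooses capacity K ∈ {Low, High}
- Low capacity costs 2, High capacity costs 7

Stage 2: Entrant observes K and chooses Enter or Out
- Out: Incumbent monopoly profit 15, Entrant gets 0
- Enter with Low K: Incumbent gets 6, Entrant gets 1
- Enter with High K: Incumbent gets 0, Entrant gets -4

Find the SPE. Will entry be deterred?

SPE: (High, Enter|Low, Out|High); Entry deterred. Incumbent net profit = 8

Work:
After Low K: Entrant enters (1 > 0)
After High K: Entrant stays out (-4 < 0)
Incumbent: Low → 6−2=4, High → 15−7=8
Incumbent chooses High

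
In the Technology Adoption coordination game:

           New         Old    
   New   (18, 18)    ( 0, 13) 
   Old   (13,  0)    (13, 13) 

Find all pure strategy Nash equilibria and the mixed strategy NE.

Pure NE: (New, New) and (Old, Old); Mixed NE: p = 0.7222, q = 0.7222

Work:
Check pure NE:
(New, New): (18, 18) - no unilateral deviation beneficial
(Old, Old): (13, 13) - no unilateral deviation beneficial
Mixed NE: P1 plays New with p = 0.7222, P2 plays New with q = 0.7222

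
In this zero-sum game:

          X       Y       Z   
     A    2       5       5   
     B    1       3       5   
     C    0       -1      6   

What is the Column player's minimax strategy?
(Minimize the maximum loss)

Column should play X, value = 2

Work:
Column player minimizes Row's maximum payoff:
Column X: max payoff to Row = 2
Column Y: max payoff to Row = 5
Column Z: max payoff to Row = 6
Minimum is 2, achieved by column X.
Minimax strategy: X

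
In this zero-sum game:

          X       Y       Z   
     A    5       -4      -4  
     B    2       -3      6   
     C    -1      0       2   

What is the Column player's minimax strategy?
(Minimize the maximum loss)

Column should play Y, value = 0

Work:
Column player minimizes Row's maximum payoff:
Column X: max payoff to Row = 5
Column Y: max payoff to Row = 0
Column Z: max payoff to Row = 6
Minimum is 0, achieved by column Y.
Minimax strategy: Y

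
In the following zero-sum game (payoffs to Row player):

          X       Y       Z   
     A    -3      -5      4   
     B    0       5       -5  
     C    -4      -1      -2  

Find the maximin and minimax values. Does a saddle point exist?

Maximin = -4, Minimax = 0, Saddle: False

Work:
Row minimums: [-5, -5, -4] → maximin = -4
Column maximums: [0, 5, 4] → minimax = 0
No saddle point (maximin ≠ minimax). Mixed strategy needed.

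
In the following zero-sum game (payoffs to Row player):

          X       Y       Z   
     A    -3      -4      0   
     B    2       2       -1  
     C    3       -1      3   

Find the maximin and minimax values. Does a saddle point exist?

Maximin = -1, Minimax = 2, Saddle: False

Work:
Row minimums: [-4, -1, -1] → maximin = -1
Column maximums: [3, 2, 3] → minimax = 2
No saddle point (maximin ≠ minimax). Mixed strategy needed.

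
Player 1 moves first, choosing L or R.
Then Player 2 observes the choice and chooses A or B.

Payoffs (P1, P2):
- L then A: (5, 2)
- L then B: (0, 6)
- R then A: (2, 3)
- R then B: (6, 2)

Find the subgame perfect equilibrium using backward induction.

P1 plays R, P2 plays B after L and A after R; Payoff (2, 3)

Work:
Backward induction:
After L: P2 chooses B → P1 gets 0
After R: P2 chooses A → P1 gets 2
P1 chooses R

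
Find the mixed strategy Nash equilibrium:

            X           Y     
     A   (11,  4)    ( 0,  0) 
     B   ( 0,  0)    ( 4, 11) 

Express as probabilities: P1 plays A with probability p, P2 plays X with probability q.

p = 0.7333, q = 0.2667

Work:
Find probabilities that make opponent indifferent:
P2 chooses q to make P1 indifferent between A and B
P1 chooses p to make P2 indifferent between X and Y
Mixed NE: P1 plays (A: 0.7333, B: 0.2667), P2 plays (X: 0.2667, Y: 0.7333)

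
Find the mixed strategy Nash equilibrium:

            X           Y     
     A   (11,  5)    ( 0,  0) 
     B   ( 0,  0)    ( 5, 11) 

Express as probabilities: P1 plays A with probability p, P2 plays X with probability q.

p = 0.6875, q = 0.3125

Work:
Find probabilities that make opponent indifferent:
P2 chooses q to make P1 indifferent between A and B
P1 chooses p to make P2 indifferent between X and Y
Mixed NE: P1 plays (A: 0.6875, B: 0.3125), P2 plays (X: 0.3125, Y: 0.6875)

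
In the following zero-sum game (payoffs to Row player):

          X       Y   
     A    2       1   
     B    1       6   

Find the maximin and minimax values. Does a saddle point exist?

Maximin = 1, Minimax = 2, Saddle: False

Work:
Row minimums: [1, 1] → maximin = 1
Column maximums: [2, 6] → minimax = 2
No saddle point (maximin ≠ minimax). Mixed strategy needed.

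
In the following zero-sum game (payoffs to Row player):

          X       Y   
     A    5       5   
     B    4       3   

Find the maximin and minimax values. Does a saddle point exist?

Maximin = 5, Minimax = 5, Saddle: True

Work:
Row minimums: [5, 3] → maximin = 5
Column maximums: [5, 5] → minimax = 5
Saddle point exists! Game value = 5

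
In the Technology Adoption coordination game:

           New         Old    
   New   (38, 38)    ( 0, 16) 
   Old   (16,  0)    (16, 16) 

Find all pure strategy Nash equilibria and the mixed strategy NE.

Pure NE: (New, New) and (Old, Old); Mixed NE: p = 0.4211, q = 0.4211

Work:
Check pure NE:
(New, New): (38, 38) - no unilateral deviation beneficial
(Old, Old): (16, 16) - no unilateral deviation beneficial
Mixed NE: P1 plays New with p = 0.4211, P2 plays New with q = 0.4211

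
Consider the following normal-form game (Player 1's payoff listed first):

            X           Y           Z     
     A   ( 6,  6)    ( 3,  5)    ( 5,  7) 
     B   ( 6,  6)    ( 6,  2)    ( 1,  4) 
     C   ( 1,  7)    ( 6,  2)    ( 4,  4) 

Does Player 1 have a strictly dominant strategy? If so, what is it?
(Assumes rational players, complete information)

No strictly dominant strategy exists for Player 1

Work:
A strategy strictly dominates another if it gives a strictly higher payoff against every opponent action. Compare each pair of P1's strategies column-by-column:
  A vs B: [6 vs 6, 3 vs 6, 5 vs 1] → A does not strictly dominate B (column X: 6 ≤ 6)
  A vs C: [6 vs 1, 3 vs 6, 5 vs 4] → A does not strictly dominate C (column Y: 3 ≤ 6)
  B vs A: [6 vs 6, 6 vs 3, 1 vs 5] → B does not strictly dominate A (column X: 6 ≤ 6)
  B vs C: [6 vs 1, 6 vs 6, 1 vs 4] → B does not strictly dominate C (column Y: 6 ≤ 6)
  C vs A: [1 vs 6, 6 vs 3, 4 vs 5] → C does not strictly dominate A (column X: 1 ≤ 6)
  C vs B: [1 vs 6, 6 vs 6, 4 vs 1] → C does not strictly dominate B (column X: 1 ≤ 6)
No single strategy strictly dominates all others → no strictly dominant strategy.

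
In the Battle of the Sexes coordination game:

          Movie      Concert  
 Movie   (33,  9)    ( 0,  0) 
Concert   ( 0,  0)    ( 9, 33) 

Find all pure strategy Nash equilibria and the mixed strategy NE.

Pure NE: (Movie, Movie) and (Concert, Concert); Mixed NE: p = 0.7857, q = 0.2143

Work:
Check pure NE:
(Movie, Movie): (33, 9) - no unilateral deviation beneficial
(Concert, Concert): (9, 33) - no unilateral deviation beneficial
Mixed NE: P1 plays Movie with p = 0.7857, P2 plays Movie with q = 0.2143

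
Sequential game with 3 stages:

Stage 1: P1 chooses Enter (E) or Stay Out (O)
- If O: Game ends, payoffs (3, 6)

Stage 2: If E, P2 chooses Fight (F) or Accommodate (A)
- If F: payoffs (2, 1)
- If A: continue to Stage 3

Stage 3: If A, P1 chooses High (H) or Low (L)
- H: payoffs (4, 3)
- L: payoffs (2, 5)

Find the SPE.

SPE: (E, A, H); Outcome (4, 3)

Work:
Stage 3: P1 chooses H (4 vs 2)
Stage 2: P2: F->1, A->3 (anticipating H). Choose A
Stage 1: P1: O->3, E->4 (anticipating A, H). Choose E
SPE path: E -> A -> H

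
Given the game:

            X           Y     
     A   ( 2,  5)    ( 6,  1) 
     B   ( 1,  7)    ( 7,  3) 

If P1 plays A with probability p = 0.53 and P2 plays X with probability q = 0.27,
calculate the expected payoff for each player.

E[P1] = 5.1362, E[P2] = 3.02

Work:
E[P1] = p·q·π₁(A,X) + p·(1-q)·π₁(A,Y) + (1-p)·q·π₁(B,X) + (1-p)·(1-q)·π₁(B,Y)
= 0.53·0.27·2 + 0.53·0.73·6 + 0.47·0.27·1 + 0.47·0.73·7
= 5.1362

E[P2] = 3.02 (similar calculation)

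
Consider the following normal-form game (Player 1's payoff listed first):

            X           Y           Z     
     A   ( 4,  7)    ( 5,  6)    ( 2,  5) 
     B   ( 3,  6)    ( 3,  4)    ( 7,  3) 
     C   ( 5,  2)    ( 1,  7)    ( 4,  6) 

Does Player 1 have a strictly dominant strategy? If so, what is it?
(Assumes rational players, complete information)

No strictly dominant strategy exists for Player 1

Work:
A strategy strictly dominates another if it gives a strictly higher payoff against every opponent action. Compare each pair of P1's strategies column-by-column:
  A vs B: [4 vs 3, 5 vs 3, 2 vs 7] → A does not strictly dominate B (column Z: 2 ≤ 7)
  A vs C: [4 vs 5, 5 vs 1, 2 vs 4] → A does not strictly dominate C (column X: 4 ≤ 5)
  B vs A: [3 vs 4, 3 vs 5, 7 vs 2] → B does not strictly dominate A (column X: 3 ≤ 4)
  B vs C: [3 vs 5, 3 vs 1, 7 vs 4] → B does not strictly dominate C (column X: 3 ≤ 5)
  C vs A: [5 vs 4, 1 vs 5, 4 vs 2] → C does not strictly dominate A (column Y: 1 ≤ 5)
  C vs B: [5 vs 3, 1 vs 3, 4 vs 7] → C does not strictly dominate B (column Y: 1 ≤ 3)
No single strategy strictly dominates all others → no strictly dominant strategy.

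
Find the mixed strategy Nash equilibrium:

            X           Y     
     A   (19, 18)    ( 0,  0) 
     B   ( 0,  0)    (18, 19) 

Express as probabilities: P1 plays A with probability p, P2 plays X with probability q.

p = 0.5135, q = 0.4865

Work:
Find probabilities that make opponent indifferent:
P2 chooses q to make P1 indifferent between A and B
P1 chooses p to make P2 indifferent between X and Y
Mixed NE: P1 plays (A: 0.5135, B: 0.4865), P2 plays (X: 0.4865, Y: 0.5135)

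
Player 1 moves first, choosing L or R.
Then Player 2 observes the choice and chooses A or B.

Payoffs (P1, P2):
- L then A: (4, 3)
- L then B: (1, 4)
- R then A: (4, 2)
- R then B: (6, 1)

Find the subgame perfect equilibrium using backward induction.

P1 plays R, P2 plays B after L and A after R; Payoff (4, 2)

Work:
Backward induction:
After L: P2 chooses B → P1 gets 1
After R: P2 chooses A → P1 gets 4
P1 chooses R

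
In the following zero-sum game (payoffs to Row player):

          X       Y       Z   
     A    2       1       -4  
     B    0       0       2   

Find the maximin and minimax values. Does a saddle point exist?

Maximin = 0, Minimax = 1, Saddle: False

Work:
Row minimums: [-4, 0] → maximin = 0
Column maximums: [2, 1, 2] → minimax = 1
No saddle point (maximin ≠ minimax). Mixed strategy needed.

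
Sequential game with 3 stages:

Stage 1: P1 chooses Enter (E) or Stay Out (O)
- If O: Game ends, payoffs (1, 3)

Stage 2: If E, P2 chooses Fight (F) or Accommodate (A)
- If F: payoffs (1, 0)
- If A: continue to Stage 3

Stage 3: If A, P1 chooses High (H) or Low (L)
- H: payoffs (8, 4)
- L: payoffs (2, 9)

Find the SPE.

SPE: (E, A, H); Outcome (8, 4)

Work:
Stage 3: P1 chooses H (8 vs 2)
Stage 2: P2: F->0, A->4 (anticipating H). Choose A
Stage 1: P1: O->1, E->8 (anticipating A, H). Choose E
SPE path: E -> A -> H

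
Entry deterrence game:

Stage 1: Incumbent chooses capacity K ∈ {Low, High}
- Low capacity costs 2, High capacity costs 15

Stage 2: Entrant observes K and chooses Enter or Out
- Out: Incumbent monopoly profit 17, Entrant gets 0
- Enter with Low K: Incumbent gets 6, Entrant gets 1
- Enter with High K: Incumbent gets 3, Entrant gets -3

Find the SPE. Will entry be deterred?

SPE: (Low, Enter|Low, Out|High); Entry not deterred. Incumbent net profit = 4, Entrant gets 1

Work:
After Low K: Entrant enters (1 > 0)
After High K: Entrant stays out (-3 < 0)
Incumbent: Low → 6−2=4, High → 17−15=2
Incumbent chooses Low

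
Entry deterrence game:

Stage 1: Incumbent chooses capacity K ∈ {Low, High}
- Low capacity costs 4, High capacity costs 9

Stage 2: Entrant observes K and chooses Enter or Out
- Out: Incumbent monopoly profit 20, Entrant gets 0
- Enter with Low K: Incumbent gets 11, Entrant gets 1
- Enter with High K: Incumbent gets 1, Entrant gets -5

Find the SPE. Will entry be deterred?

SPE: (High, Enter|Low, Out|High); Entry deterred. Incumbent net profit = 11

Work:
After Low K: Entrant enters (1 > 0)
After High K: Entrant stays out (-5 < 0)
Incumbent: Low → 11−4=7, High → 20−9=11
Incumbent chooses High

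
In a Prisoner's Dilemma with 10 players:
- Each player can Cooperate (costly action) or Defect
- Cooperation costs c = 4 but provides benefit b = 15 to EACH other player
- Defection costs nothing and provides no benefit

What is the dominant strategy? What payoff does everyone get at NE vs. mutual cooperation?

Dominant: Defect; NE payoff = 0; Coop payoff = 131

Work:
Defect dominates (saves cost c = 4, benefit to others is external)
NE: All defect → everyone gets 0
If all cooperate: each receives (9)×15 - 4 = 131
Social dilemma: 131 > 0 but NE gives 0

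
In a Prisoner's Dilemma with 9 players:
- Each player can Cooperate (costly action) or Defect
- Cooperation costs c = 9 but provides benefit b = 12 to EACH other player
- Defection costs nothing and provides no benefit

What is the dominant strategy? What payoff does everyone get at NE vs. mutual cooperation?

Dominant: Defect; NE payoff = 0; Coop payoff = 87

Work:
Defect dominates (saves cost c = 9, benefit to others is external)
NE: All defect → everyone gets 0
If all cooperate: each receives (8)×12 - 9 = 87
Social dilemma: 87 > 0 but NE gives 0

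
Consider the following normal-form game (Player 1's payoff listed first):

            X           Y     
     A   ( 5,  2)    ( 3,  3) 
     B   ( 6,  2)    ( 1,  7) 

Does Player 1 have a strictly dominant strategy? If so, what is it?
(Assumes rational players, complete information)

No strictly dominant strategy exists for Player 1

Work:
A strategy strictly dominates another if it gives a strictly higher payoff against every opponent action. Compare each pair of P1's strategies column-by-column:
  A vs B: [5 vs 6, 3 vs 1] → A does not strictly dominate B (column X: 5 ≤ 6)
  B vs A: [6 vs 5, 1 vs 3] → B does not strictly dominate A (column Y: 1 ≤ 3)
No single strategy strictly dominates all others → no strictly dominant strategy.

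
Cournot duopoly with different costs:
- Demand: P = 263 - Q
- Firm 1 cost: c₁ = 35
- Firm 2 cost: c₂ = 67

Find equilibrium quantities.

q₁* = 86.67, q₂* = 54.67

Work:
Reaction: q₁ = (263 - 35 - q₂)/2
Reaction: q₂ = (263 - 67 - q₁)/2
Solve simultaneously:
q₁* = (263 - 2×35 + 67)/3 = 86.67
q₂* = (263 - 2×67 + 35)/3 = 54.67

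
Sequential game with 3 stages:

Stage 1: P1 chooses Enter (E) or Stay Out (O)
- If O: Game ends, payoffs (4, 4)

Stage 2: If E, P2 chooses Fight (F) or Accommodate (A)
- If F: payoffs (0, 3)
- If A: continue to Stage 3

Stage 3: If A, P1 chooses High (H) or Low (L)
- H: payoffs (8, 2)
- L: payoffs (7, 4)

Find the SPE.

SPE: (O, F, H); Outcome (4, 4)

Work:
Stage 3: P1 chooses H (8 vs 7)
Stage 2: P2: F->3, A->2 (anticipating H). Choose F
Stage 1: P1: O->4, E->0 (anticipating F, H). Choose O
SPE path: O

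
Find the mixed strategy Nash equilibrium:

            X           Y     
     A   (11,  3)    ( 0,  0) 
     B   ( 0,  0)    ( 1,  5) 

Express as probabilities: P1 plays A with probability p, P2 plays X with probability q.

p = 0.625, q = 0.0833

Work:
Find probabilities that make opponent indifferent:
P2 chooses q to make P1 indifferent between A and B
P1 chooses p to make P2 indifferent between X and Y
Mixed NE: P1 plays (A: 0.625, B: 0.375), P2 plays (X: 0.0833, Y: 0.9167)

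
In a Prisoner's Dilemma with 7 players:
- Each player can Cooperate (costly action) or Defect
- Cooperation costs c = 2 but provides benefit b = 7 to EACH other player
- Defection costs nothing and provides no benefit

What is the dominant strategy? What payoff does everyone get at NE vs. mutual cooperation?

Dominant: Defect; NE payoff = 0; Coop payoff = 40

Work:
Defect dominates (saves cost c = 2, benefit to others is external)
NE: All defect → everyone gets 0
If all cooperate: each receives (6)×7 - 2 = 40
Social dilemma: 40 > 0 but NE gives 0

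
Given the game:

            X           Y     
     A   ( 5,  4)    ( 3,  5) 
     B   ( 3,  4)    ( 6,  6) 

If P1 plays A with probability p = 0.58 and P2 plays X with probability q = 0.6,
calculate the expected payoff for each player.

E[P1] = 4.2, E[P2] = 4.568

Work:
E[P1] = p·q·π₁(A,X) + p·(1-q)·π₁(A,Y) + (1-p)·q·π₁(B,X) + (1-p)·(1-q)·π₁(B,Y)
= 0.58·0.6·5 + 0.58·0.4·3 + 0.42·0.6·3 + 0.42·0.4·6
= 4.2

E[P2] = 4.568 (similar calculation)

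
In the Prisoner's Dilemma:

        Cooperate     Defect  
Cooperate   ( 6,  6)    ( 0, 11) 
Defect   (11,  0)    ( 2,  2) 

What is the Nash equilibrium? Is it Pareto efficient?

(Defect, Defect) is NE; not Pareto efficient

Work:
Defect dominates Cooperate for both players:
If P2 cooperates: Defect (11) > Cooperate (6)
If P2 defects: Defect (2) > Cooperate (0)
NE: (Defect, Defect) with payoff (2, 2)
But (Cooperate, Cooperate) = (6, 6) Pareto dominates (2, 2)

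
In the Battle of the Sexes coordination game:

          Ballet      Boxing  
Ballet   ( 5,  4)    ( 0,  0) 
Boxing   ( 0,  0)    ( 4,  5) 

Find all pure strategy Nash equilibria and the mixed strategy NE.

Pure NE: (Ballet, Ballet) and (Boxing, Boxing); Mixed NE: p = 0.5556, q = 0.4444

Work:
Check pure NE:
(Ballet, Ballet): (5, 4) - no unilateral deviation beneficial
(Boxing, Boxing): (4, 5) - no unilateral deviation beneficial
Mixed NE: P1 plays Ballet with p = 0.5556, P2 plays Ballet with q = 0.4444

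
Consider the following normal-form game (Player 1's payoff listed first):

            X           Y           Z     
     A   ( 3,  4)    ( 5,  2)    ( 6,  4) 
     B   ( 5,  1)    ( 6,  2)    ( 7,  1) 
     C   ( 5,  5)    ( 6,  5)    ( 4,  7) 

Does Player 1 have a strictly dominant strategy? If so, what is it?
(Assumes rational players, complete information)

No strictly dominant strategy exists for Player 1

Work:
A strategy strictly dominates another if it gives a strictly higher payoff against every opponent action. Compare each pair of P1's strategies column-by-column:
  A vs B: [3 vs 5, 5 vs 6, 6 vs 7] → A does not strictly dominate B (column X: 3 ≤ 5)
  A vs C: [3 vs 5, 5 vs 6, 6 vs 4] → A does not strictly dominate C (column X: 3 ≤ 5)
  B vs A: [5 vs 3, 6 vs 5, 7 vs 6] → B strictly dominates A
  B vs C: [5 vs 5, 6 vs 6, 7 vs 4] → B does not strictly dominate C (column X: 5 ≤ 5)
  C vs A: [5 vs 3, 6 vs 5, 4 vs 6] → C does not strictly dominate A (column Z: 4 ≤ 6)
  C vs B: [5 vs 5, 6 vs 6, 4 vs 7] → C does not strictly dominate B (column X: 5 ≤ 5)
No single strategy strictly dominates all others → no strictly dominant strategy.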